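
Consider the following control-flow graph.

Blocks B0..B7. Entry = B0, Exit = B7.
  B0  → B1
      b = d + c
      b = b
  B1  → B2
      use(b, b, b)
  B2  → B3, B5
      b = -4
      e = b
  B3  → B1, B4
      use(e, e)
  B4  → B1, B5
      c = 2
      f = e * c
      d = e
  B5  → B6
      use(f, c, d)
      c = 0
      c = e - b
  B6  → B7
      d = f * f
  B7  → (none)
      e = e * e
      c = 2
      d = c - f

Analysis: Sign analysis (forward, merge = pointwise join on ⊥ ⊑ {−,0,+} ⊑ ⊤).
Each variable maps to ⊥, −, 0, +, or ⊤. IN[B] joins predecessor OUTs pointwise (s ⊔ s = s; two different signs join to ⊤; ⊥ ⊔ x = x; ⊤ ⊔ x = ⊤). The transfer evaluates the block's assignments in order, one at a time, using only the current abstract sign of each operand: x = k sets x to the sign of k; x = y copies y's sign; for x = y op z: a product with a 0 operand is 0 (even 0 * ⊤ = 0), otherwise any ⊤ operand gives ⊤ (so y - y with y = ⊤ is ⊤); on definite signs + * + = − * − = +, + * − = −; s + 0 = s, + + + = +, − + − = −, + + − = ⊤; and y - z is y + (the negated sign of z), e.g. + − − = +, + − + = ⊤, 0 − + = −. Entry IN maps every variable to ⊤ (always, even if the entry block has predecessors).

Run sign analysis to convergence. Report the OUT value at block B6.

Converged values:
  B0:   IN=(all ⊤)   OUT=(all ⊤)
  B1:   IN=(all ⊤)   OUT=(all ⊤)
  B2:   IN=(all ⊤)   OUT={b:-, e:-; rest ⊤}
  B3:   IN={b:-, e:-; rest ⊤}   OUT={b:-, e:-; rest ⊤}
  B4:   IN={b:-, e:-; rest ⊤}   OUT={b:-, c:+, d:-, e:-, f:-; rest ⊤}
  B5:   IN={b:-, e:-; rest ⊤}   OUT={b:-, e:-; rest ⊤}
  B6:   IN={b:-, e:-; rest ⊤}   OUT={b:-, e:-; rest ⊤}
  B7:   IN={b:-, e:-; rest ⊤}   OUT={b:-, c:+, e:+; rest ⊤}

Merge at B6: IN[B6] = OUT[B5] = {a: ⊤, b: -, c: ⊤, d: ⊤, e: -, f: ⊤}
Applying B6's transfer function to that IN value gives OUT[B6] (row B6 above).

Answer: {a: ⊤, b: -, c: ⊤, d: ⊤, e: -, f: ⊤}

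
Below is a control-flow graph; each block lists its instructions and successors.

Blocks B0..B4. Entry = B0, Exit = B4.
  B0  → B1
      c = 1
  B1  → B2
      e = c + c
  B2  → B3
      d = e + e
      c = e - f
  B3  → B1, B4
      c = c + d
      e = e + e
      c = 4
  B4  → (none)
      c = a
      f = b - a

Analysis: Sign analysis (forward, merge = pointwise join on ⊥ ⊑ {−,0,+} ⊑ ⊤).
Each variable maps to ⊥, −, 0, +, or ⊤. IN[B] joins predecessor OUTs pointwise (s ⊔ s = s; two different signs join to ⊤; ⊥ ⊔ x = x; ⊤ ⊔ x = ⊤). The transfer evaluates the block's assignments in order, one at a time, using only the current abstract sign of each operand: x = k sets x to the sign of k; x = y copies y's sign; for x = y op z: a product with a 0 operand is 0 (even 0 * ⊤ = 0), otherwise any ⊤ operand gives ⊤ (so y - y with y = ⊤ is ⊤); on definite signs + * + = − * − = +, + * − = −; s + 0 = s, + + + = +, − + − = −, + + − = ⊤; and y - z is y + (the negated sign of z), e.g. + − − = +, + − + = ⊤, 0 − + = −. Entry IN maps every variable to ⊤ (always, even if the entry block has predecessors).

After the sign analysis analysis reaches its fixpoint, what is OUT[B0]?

Answer: {a: ⊤, b: ⊤, c: +, d: ⊤, e: ⊤, f: ⊤}

Derivation:
Converged values:
  B0:  IN=(all ⊤)  OUT={c:+; rest ⊤}
  B1:  IN={c:+; rest ⊤}  OUT={c:+, e:+; rest ⊤}
  B2:  IN={c:+, e:+; rest ⊤}  OUT={d:+, e:+; rest ⊤}
  B3:  IN={d:+, e:+; rest ⊤}  OUT={c:+, d:+, e:+; rest ⊤}
  B4:  IN={c:+, d:+, e:+; rest ⊤}  OUT={d:+, e:+; rest ⊤}

B0 is the boundary node: IN[B0] = {a: ⊤, b: ⊤, c: ⊤, d: ⊤, e: ⊤, f: ⊤}
Applying B0's transfer function to that IN value gives OUT[B0] (row B0 above).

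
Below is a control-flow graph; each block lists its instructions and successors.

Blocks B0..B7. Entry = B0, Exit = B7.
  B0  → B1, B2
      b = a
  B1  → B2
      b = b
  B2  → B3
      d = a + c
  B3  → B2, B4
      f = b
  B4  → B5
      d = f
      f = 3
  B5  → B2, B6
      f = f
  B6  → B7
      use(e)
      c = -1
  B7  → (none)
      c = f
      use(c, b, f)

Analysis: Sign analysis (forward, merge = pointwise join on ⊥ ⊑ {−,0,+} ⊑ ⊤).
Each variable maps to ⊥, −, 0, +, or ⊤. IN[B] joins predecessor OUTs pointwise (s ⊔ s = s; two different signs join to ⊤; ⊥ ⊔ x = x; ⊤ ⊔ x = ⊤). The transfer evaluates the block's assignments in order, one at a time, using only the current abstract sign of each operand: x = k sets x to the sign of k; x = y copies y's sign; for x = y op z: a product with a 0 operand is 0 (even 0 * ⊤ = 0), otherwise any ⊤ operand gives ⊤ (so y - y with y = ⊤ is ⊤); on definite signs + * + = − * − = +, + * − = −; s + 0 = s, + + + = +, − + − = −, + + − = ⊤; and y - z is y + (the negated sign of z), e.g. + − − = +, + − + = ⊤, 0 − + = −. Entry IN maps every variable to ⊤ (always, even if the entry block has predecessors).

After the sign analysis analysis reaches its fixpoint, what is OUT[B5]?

Answer: {a: ⊤, b: ⊤, c: ⊤, d: ⊤, e: ⊤, f: +}

Trace:
Fixpoint table:
  B0:  IN=(all ⊤)  OUT=(all ⊤)
  B1:  IN=(all ⊤)  OUT=(all ⊤)
  B2:  IN=(all ⊤)  OUT=(all ⊤)
  B3:  IN=(all ⊤)  OUT=(all ⊤)
  B4:  IN=(all ⊤)  OUT={f:+; rest ⊤}
  B5:  IN={f:+; rest ⊤}  OUT={f:+; rest ⊤}
  B6:  IN={f:+; rest ⊤}  OUT={c:-, f:+; rest ⊤}
  B7:  IN={c:-, f:+; rest ⊤}  OUT={c:+, f:+; rest ⊤}

Merge at B5: IN[B5] = OUT[B4] = {a: ⊤, b: ⊤, c: ⊤, d: ⊤, e: ⊤, f: +}
Applying B5's transfer function to that IN value gives OUT[B5] (row B5 above).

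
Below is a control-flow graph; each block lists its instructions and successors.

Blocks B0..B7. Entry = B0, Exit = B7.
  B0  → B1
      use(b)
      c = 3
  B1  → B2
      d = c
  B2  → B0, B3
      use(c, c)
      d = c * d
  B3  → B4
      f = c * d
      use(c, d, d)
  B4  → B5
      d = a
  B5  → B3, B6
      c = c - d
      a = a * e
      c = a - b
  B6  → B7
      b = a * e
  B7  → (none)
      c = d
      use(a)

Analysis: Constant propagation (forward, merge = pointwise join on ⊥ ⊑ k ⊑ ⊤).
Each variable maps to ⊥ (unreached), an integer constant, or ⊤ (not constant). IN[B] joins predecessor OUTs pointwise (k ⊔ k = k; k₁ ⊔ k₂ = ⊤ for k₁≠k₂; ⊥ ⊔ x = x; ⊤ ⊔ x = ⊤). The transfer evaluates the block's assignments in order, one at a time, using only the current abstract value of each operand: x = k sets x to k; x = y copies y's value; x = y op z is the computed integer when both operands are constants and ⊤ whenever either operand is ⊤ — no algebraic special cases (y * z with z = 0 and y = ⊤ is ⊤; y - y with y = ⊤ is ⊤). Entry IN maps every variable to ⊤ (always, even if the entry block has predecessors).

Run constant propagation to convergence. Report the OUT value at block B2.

Answer: {a: ⊤, b: ⊤, c: 3, d: 9, e: ⊤, f: ⊤}

Working:
Fixpoint table:
  B0:  IN=(all ⊤)  OUT={c:3; rest ⊤}
  B1:  IN={c:3; rest ⊤}  OUT={c:3, d:3; rest ⊤}
  B2:  IN={c:3, d:3; rest ⊤}  OUT={c:3, d:9; rest ⊤}
  B3:  IN=(all ⊤)  OUT=(all ⊤)
  B4:  IN=(all ⊤)  OUT=(all ⊤)
  B5:  IN=(all ⊤)  OUT=(all ⊤)
  B6:  IN=(all ⊤)  OUT=(all ⊤)
  B7:  IN=(all ⊤)  OUT=(all ⊤)

Merge at B2: IN[B2] = OUT[B1] = {a: ⊤, b: ⊤, c: 3, d: 3, e: ⊤, f: ⊤}
Applying B2's transfer function to that IN value gives OUT[B2] (row B2 above).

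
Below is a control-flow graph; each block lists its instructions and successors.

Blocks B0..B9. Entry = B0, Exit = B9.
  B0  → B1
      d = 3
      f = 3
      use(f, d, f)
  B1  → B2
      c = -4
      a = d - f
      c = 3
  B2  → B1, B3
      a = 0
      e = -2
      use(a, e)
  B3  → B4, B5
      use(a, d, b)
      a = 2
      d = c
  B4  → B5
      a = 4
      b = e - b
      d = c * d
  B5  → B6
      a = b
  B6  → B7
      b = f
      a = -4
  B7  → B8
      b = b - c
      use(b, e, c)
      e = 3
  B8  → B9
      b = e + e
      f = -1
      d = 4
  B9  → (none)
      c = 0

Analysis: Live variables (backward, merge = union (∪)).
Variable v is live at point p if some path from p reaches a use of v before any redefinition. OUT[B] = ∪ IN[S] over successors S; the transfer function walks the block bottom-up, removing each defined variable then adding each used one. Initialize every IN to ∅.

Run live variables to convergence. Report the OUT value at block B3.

Answer: {b, c, d, e, f}

Derivation:
Per-block solution:
  B0:   IN={b}   OUT={b, d, f}
  B1:   IN={b, d, f}   OUT={b, c, d, f}
  B2:   IN={b, c, d, f}   OUT={a, b, c, d, e, f}
  B3:   IN={a, b, c, d, e, f}   OUT={b, c, d, e, f}
  B4:   IN={b, c, d, e, f}   OUT={b, c, e, f}
  B5:   IN={b, c, e, f}   OUT={c, e, f}
  B6:   IN={c, e, f}   OUT={b, c, e}
  B7:   IN={b, c, e}   OUT={e}
  B8:   IN={e}   OUT={}
  B9:   IN={}   OUT={}

Merge at B3: OUT[B3] = IN[B4] ⊔ IN[B5] = {b, c, d, e, f}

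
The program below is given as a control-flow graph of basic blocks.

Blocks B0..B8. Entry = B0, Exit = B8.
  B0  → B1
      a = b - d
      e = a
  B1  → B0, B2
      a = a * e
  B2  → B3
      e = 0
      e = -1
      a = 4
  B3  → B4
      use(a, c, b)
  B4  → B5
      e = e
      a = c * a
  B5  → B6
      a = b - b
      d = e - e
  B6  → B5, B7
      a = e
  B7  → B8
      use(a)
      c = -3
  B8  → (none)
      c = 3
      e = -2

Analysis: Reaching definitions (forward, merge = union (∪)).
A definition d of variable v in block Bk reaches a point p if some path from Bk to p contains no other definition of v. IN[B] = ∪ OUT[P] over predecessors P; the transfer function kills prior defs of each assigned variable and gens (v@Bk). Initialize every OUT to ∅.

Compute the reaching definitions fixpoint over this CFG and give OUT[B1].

Converged values:
  B0:  IN={a@B1, e@B0}  OUT={a@B0, e@B0}
  B1:  IN={a@B0, e@B0}  OUT={a@B1, e@B0}
  B2:  IN={a@B1, e@B0}  OUT={a@B2, e@B2}
  B3:  IN={a@B2, e@B2}  OUT={a@B2, e@B2}
  B4:  IN={a@B2, e@B2}  OUT={a@B4, e@B4}
  B5:  IN={a@B4, a@B6, d@B5, e@B4}  OUT={a@B5, d@B5, e@B4}
  B6:  IN={a@B5, d@B5, e@B4}  OUT={a@B6, d@B5, e@B4}
  B7:  IN={a@B6, d@B5, e@B4}  OUT={a@B6, c@B7, d@B5, e@B4}
  B8:  IN={a@B6, c@B7, d@B5, e@B4}  OUT={a@B6, c@B8, d@B5, e@B8}

Merge at B1: IN[B1] = OUT[B0] = {a@B0, e@B0}
Applying B1's transfer function to that IN value gives OUT[B1] (row B1 above).

Answer: {a@B1, e@B0}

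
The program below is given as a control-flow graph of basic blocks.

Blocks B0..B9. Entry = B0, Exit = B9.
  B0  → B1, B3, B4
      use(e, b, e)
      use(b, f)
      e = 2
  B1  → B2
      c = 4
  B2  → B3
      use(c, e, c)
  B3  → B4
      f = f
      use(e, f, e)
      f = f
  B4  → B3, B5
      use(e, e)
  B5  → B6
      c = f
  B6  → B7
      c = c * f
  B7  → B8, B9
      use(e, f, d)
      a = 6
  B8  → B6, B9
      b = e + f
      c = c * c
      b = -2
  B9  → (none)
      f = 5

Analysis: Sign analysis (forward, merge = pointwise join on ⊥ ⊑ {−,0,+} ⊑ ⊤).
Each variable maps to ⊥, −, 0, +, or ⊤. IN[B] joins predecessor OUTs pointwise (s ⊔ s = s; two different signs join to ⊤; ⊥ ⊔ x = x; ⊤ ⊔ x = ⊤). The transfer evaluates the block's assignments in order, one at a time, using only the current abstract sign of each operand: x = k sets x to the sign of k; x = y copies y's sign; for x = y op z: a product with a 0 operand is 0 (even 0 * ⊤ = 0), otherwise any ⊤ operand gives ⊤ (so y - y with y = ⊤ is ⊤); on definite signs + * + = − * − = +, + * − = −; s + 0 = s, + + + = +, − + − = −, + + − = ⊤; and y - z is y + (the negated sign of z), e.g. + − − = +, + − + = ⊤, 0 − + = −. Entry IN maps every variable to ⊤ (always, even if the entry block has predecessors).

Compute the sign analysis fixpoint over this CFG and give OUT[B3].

Answer: {a: ⊤, b: ⊤, c: ⊤, d: ⊤, e: +, f: ⊤}

Derivation:
Per-block solution:
  B0:  IN=(all ⊤)  OUT={e:+; rest ⊤}
  B1:  IN={e:+; rest ⊤}  OUT={c:+, e:+; rest ⊤}
  B2:  IN={c:+, e:+; rest ⊤}  OUT={c:+, e:+; rest ⊤}
  B3:  IN={e:+; rest ⊤}  OUT={e:+; rest ⊤}
  B4:  IN={e:+; rest ⊤}  OUT={e:+; rest ⊤}
  B5:  IN={e:+; rest ⊤}  OUT={e:+; rest ⊤}
  B6:  IN={e:+; rest ⊤}  OUT={e:+; rest ⊤}
  B7:  IN={e:+; rest ⊤}  OUT={a:+, e:+; rest ⊤}
  B8:  IN={a:+, e:+; rest ⊤}  OUT={a:+, b:-, e:+; rest ⊤}
  B9:  IN={a:+, e:+; rest ⊤}  OUT={a:+, e:+, f:+; rest ⊤}

Merge at B3: IN[B3] = OUT[B0] ⊔ OUT[B2] ⊔ OUT[B4] = {a: ⊤, b: ⊤, c: ⊤, d: ⊤, e: +, f: ⊤}
Applying B3's transfer function to that IN value gives OUT[B3] (row B3 above).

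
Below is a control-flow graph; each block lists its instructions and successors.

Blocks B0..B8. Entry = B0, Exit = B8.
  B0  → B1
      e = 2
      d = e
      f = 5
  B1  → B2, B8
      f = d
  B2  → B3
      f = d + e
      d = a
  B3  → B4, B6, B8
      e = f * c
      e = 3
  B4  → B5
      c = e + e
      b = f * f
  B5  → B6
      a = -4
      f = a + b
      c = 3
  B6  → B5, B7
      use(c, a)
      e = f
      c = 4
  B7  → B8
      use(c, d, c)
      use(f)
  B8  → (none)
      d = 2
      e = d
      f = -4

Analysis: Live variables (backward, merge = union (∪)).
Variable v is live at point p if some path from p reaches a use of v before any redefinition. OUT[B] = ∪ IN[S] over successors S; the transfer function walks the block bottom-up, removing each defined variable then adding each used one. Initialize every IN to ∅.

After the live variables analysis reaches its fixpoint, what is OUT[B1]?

Per-block solution:
  B0:  IN={a, b, c}  OUT={a, b, c, d, e}
  B1:  IN={a, b, c, d, e}  OUT={a, b, c, d, e}
  B2:  IN={a, b, c, d, e}  OUT={a, b, c, d, f}
  B3:  IN={a, b, c, d, f}  OUT={a, b, c, d, e, f}
  B4:  IN={d, e, f}  OUT={b, d}
  B5:  IN={b, d}  OUT={a, b, c, d, f}
  B6:  IN={a, b, c, d, f}  OUT={b, c, d, f}
  B7:  IN={c, d, f}  OUT={}
  B8:  IN={}  OUT={}

Merge at B1: OUT[B1] = IN[B2] ⊔ IN[B8] = {a, b, c, d, e}

Answer: {a, b, c, d, e}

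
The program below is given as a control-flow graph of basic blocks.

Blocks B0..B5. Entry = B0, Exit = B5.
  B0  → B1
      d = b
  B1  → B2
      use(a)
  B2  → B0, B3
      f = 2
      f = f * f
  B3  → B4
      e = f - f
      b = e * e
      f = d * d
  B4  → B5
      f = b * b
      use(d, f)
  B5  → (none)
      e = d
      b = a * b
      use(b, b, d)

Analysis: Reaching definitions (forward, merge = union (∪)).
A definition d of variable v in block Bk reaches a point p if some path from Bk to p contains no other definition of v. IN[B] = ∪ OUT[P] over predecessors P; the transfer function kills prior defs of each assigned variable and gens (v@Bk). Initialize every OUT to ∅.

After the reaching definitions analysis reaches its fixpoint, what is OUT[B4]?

Converged values:
  B0:  IN={d@B0, f@B2}  OUT={d@B0, f@B2}
  B1:  IN={d@B0, f@B2}  OUT={d@B0, f@B2}
  B2:  IN={d@B0, f@B2}  OUT={d@B0, f@B2}
  B3:  IN={d@B0, f@B2}  OUT={b@B3, d@B0, e@B3, f@B3}
  B4:  IN={b@B3, d@B0, e@B3, f@B3}  OUT={b@B3, d@B0, e@B3, f@B4}
  B5:  IN={b@B3, d@B0, e@B3, f@B4}  OUT={b@B5, d@B0, e@B5, f@B4}

Merge at B4: IN[B4] = OUT[B3] = {b@B3, d@B0, e@B3, f@B3}
Applying B4's transfer function to that IN value gives OUT[B4] (row B4 above).

Answer: {b@B3, d@B0, e@B3, f@B4}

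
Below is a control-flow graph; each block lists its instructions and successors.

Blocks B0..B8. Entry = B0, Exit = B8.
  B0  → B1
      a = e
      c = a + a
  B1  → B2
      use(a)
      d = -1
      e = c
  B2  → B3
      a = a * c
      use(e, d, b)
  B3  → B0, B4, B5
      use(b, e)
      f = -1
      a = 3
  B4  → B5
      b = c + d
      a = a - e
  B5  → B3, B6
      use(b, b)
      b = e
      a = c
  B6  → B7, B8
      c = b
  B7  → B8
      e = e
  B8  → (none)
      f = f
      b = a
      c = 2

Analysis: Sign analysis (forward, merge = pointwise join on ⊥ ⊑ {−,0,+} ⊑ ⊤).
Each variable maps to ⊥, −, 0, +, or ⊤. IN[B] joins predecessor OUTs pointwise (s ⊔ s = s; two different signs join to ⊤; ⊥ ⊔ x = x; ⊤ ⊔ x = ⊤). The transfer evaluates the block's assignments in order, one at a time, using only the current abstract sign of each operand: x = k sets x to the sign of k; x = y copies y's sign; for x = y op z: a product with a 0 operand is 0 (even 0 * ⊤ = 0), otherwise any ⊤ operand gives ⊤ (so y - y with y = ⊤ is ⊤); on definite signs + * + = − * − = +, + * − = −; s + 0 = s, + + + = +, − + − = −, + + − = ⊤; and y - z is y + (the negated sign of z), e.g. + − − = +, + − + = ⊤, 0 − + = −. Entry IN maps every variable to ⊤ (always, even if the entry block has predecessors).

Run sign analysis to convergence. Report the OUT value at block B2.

Converged values:
  B0:   IN=(all ⊤)   OUT=(all ⊤)
  B1:   IN=(all ⊤)   OUT={d:-; rest ⊤}
  B2:   IN={d:-; rest ⊤}   OUT={d:-; rest ⊤}
  B3:   IN={d:-; rest ⊤}   OUT={a:+, d:-, f:-; rest ⊤}
  B4:   IN={a:+, d:-, f:-; rest ⊤}   OUT={d:-, f:-; rest ⊤}
  B5:   IN={d:-, f:-; rest ⊤}   OUT={d:-, f:-; rest ⊤}
  B6:   IN={d:-, f:-; rest ⊤}   OUT={d:-, f:-; rest ⊤}
  B7:   IN={d:-, f:-; rest ⊤}   OUT={d:-, f:-; rest ⊤}
  B8:   IN={d:-, f:-; rest ⊤}   OUT={c:+, d:-, f:-; rest ⊤}

Merge at B2: IN[B2] = OUT[B1] = {a: ⊤, b: ⊤, c: ⊤, d: -, e: ⊤, f: ⊤}
Applying B2's transfer function to that IN value gives OUT[B2] (row B2 above).

Answer: {a: ⊤, b: ⊤, c: ⊤, d: -, e: ⊤, f: ⊤}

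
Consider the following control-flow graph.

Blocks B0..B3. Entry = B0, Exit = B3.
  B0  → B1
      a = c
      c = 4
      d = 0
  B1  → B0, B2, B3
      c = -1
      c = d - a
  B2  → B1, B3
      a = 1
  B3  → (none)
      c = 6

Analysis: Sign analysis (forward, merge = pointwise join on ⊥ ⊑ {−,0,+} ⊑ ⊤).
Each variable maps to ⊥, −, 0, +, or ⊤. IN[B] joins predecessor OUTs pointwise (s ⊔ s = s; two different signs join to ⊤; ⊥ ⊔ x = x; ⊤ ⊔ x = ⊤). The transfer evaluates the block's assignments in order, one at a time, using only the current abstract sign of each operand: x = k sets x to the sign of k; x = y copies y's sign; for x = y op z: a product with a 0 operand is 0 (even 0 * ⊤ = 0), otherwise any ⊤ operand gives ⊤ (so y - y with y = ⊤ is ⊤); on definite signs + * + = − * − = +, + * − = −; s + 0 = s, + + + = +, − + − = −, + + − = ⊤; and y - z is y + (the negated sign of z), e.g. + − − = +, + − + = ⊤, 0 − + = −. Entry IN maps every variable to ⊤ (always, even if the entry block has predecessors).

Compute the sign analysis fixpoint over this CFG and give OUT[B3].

Answer: {a: ⊤, b: ⊤, c: +, d: 0, e: ⊤, f: ⊤}

Working:
Fixpoint table:
  B0: | IN=(all ⊤) | OUT={c:+, d:0; rest ⊤}
  B1: | IN={d:0; rest ⊤} | OUT={d:0; rest ⊤}
  B2: | IN={d:0; rest ⊤} | OUT={a:+, d:0; rest ⊤}
  B3: | IN={d:0; rest ⊤} | OUT={c:+, d:0; rest ⊤}

Merge at B3: IN[B3] = OUT[B1] ⊔ OUT[B2] = {a: ⊤, b: ⊤, c: ⊤, d: 0, e: ⊤, f: ⊤}
Applying B3's transfer function to that IN value gives OUT[B3] (row B3 above).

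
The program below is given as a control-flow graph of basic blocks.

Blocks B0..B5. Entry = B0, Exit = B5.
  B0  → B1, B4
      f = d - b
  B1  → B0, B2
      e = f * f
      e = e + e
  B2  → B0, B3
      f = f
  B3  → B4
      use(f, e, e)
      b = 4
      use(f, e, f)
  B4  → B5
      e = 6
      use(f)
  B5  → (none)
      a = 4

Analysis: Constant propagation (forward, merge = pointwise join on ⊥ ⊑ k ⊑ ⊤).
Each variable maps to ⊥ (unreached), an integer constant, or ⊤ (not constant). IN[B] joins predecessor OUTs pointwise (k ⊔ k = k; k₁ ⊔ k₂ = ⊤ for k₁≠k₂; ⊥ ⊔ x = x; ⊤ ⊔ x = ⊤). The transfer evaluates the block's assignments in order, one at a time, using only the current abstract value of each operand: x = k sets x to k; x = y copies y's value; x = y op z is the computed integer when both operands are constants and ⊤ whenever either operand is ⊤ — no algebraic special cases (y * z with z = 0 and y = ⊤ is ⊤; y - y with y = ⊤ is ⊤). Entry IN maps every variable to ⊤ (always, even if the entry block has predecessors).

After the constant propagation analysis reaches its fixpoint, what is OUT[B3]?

Answer: {a: ⊤, b: 4, c: ⊤, d: ⊤, e: ⊤, f: ⊤}

Derivation:
Fixpoint table:
  B0:   IN=(all ⊤)   OUT=(all ⊤)
  B1:   IN=(all ⊤)   OUT=(all ⊤)
  B2:   IN=(all ⊤)   OUT=(all ⊤)
  B3:   IN=(all ⊤)   OUT={b:4; rest ⊤}
  B4:   IN=(all ⊤)   OUT={e:6; rest ⊤}
  B5:   IN={e:6; rest ⊤}   OUT={a:4, e:6; rest ⊤}

Merge at B3: IN[B3] = OUT[B2] = {a: ⊤, b: ⊤, c: ⊤, d: ⊤, e: ⊤, f: ⊤}
Applying B3's transfer function to that IN value gives OUT[B3] (row B3 above).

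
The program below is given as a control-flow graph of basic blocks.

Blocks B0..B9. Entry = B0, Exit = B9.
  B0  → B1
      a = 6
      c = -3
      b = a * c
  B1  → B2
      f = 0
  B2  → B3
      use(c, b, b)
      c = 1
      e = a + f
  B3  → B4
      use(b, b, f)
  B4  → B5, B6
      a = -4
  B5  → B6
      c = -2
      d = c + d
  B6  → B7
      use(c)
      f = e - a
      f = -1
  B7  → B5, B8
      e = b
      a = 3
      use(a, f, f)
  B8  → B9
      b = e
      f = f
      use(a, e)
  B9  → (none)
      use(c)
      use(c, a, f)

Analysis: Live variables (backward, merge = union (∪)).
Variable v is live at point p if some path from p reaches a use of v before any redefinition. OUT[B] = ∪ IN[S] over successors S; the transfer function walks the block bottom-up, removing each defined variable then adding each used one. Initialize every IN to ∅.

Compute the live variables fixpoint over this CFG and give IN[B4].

Answer: {b, c, d, e}

Trace:
Converged values:
  B0: | IN={d} | OUT={a, b, c, d}
  B1: | IN={a, b, c, d} | OUT={a, b, c, d, f}
  B2: | IN={a, b, c, d, f} | OUT={b, c, d, e, f}
  B3: | IN={b, c, d, e, f} | OUT={b, c, d, e}
  B4: | IN={b, c, d, e} | OUT={a, b, c, d, e}
  B5: | IN={a, b, d, e} | OUT={a, b, c, d, e}
  B6: | IN={a, b, c, d, e} | OUT={b, c, d, f}
  B7: | IN={b, c, d, f} | OUT={a, b, c, d, e, f}
  B8: | IN={a, c, e, f} | OUT={a, c, f}
  B9: | IN={a, c, f} | OUT={}

Merge at B4: OUT[B4] = IN[B5] ⊔ IN[B6] = {a, b, c, d, e}
Applying B4's transfer function to that OUT value gives IN[B4] (row B4 above).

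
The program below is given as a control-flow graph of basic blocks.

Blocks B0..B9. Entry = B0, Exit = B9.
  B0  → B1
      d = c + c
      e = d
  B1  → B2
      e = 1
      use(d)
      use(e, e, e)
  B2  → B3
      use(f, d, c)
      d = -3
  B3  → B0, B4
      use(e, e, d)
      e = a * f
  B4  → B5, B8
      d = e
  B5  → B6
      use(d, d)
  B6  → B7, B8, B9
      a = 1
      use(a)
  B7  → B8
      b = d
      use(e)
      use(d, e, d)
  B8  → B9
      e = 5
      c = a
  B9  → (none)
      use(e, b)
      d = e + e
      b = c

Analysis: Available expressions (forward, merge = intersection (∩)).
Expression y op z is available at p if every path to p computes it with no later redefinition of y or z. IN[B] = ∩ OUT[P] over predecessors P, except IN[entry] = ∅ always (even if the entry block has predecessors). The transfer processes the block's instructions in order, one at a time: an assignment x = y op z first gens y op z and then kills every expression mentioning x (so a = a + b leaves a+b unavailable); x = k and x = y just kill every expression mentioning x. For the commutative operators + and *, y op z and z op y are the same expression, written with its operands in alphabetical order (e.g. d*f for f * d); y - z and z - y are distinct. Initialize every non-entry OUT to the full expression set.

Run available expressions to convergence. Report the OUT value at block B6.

Fixpoint table:
  B0:  IN={}  OUT={c+c}
  B1:  IN={c+c}  OUT={c+c}
  B2:  IN={c+c}  OUT={c+c}
  B3:  IN={c+c}  OUT={a*f, c+c}
  B4:  IN={a*f, c+c}  OUT={a*f, c+c}
  B5:  IN={a*f, c+c}  OUT={a*f, c+c}
  B6:  IN={a*f, c+c}  OUT={c+c}
  B7:  IN={c+c}  OUT={c+c}
  B8:  IN={c+c}  OUT={}
  B9:  IN={}  OUT={e+e}

Merge at B6: IN[B6] = OUT[B5] = {a*f, c+c}
Applying B6's transfer function to that IN value gives OUT[B6] (row B6 above).

Answer: {c+c}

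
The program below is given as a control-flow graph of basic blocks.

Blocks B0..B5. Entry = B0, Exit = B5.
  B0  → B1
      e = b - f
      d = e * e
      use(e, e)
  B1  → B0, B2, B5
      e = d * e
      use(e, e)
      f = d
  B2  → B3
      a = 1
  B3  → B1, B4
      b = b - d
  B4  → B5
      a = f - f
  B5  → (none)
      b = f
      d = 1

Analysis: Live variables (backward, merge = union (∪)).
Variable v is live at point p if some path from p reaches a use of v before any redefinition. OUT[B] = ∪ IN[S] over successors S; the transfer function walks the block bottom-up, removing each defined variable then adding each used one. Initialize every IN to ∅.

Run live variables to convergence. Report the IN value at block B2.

Fixpoint table:
  B0:  IN={b, f}  OUT={b, d, e}
  B1:  IN={b, d, e}  OUT={b, d, e, f}
  B2:  IN={b, d, e, f}  OUT={b, d, e, f}
  B3:  IN={b, d, e, f}  OUT={b, d, e, f}
  B4:  IN={f}  OUT={f}
  B5:  IN={f}  OUT={}

Merge at B2: OUT[B2] = IN[B3] = {b, d, e, f}
Applying B2's transfer function to that OUT value gives IN[B2] (row B2 above).

Answer: {b, d, e, f}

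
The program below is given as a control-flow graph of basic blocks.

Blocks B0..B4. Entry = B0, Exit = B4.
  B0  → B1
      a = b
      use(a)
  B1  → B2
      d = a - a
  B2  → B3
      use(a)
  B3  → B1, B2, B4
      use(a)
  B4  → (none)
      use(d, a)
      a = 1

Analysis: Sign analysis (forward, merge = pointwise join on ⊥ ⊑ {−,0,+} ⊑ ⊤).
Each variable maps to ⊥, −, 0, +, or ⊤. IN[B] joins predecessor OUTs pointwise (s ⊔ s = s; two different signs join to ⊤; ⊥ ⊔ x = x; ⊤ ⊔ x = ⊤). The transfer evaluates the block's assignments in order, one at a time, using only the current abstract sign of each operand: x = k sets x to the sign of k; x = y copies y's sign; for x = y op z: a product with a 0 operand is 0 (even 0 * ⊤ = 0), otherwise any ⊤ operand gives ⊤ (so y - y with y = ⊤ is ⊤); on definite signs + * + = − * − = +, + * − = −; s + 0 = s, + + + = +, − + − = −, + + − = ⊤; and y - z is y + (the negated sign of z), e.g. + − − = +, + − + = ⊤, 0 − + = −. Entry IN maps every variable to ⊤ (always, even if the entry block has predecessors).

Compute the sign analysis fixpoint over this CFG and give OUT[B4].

Answer: {a: +, b: ⊤, c: ⊤, d: ⊤, e: ⊤, f: ⊤}

Working:
Fixpoint table:
  B0:  IN=(all ⊤)  OUT=(all ⊤)
  B1:  IN=(all ⊤)  OUT=(all ⊤)
  B2:  IN=(all ⊤)  OUT=(all ⊤)
  B3:  IN=(all ⊤)  OUT=(all ⊤)
  B4:  IN=(all ⊤)  OUT={a:+; rest ⊤}

Merge at B4: IN[B4] = OUT[B3] = {a: ⊤, b: ⊤, c: ⊤, d: ⊤, e: ⊤, f: ⊤}
Applying B4's transfer function to that IN value gives OUT[B4] (row B4 above).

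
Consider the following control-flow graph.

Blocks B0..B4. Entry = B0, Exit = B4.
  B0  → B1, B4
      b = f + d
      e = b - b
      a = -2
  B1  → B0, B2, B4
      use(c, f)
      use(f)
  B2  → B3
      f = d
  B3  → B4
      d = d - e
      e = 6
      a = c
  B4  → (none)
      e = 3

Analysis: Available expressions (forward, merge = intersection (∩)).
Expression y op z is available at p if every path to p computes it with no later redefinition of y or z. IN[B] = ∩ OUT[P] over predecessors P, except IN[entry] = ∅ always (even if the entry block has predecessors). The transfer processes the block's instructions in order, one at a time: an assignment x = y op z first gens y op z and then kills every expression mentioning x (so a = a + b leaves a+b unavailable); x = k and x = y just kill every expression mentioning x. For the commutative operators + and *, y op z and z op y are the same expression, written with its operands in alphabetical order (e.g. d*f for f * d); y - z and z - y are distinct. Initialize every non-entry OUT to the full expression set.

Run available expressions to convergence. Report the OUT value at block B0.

Converged values:
  B0:  IN={}  OUT={b-b, d+f}
  B1:  IN={b-b, d+f}  OUT={b-b, d+f}
  B2:  IN={b-b, d+f}  OUT={b-b}
  B3:  IN={b-b}  OUT={b-b}
  B4:  IN={b-b}  OUT={b-b}

Merge at B0 (entry node, so the boundary value {} is joined with the incoming edge(s)): IN[B0] = {} ∩ OUT[B1] = {}
Applying B0's transfer function to that IN value gives OUT[B0] (row B0 above).

Answer: {b-b, d+f}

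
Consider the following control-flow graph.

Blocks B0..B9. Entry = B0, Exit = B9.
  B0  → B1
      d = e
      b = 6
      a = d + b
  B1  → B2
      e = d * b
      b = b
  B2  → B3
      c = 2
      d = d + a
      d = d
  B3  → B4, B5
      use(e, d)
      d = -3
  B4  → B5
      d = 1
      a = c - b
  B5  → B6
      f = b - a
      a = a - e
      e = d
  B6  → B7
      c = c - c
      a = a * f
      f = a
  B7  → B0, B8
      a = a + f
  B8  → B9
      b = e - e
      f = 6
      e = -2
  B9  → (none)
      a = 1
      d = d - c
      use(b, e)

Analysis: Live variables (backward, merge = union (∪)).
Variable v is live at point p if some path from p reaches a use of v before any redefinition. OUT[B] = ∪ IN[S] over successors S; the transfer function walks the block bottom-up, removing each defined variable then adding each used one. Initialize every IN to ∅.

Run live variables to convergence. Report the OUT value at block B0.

Answer: {a, b, d}

Derivation:
Per-block solution:
  B0:  IN={e}  OUT={a, b, d}
  B1:  IN={a, b, d}  OUT={a, b, d, e}
  B2:  IN={a, b, d, e}  OUT={a, b, c, d, e}
  B3:  IN={a, b, c, d, e}  OUT={a, b, c, d, e}
  B4:  IN={b, c, e}  OUT={a, b, c, d, e}
  B5:  IN={a, b, c, d, e}  OUT={a, c, d, e, f}
  B6:  IN={a, c, d, e, f}  OUT={a, c, d, e, f}
  B7:  IN={a, c, d, e, f}  OUT={c, d, e}
  B8:  IN={c, d, e}  OUT={b, c, d, e}
  B9:  IN={b, c, d, e}  OUT={}

Merge at B0: OUT[B0] = IN[B1] = {a, b, d}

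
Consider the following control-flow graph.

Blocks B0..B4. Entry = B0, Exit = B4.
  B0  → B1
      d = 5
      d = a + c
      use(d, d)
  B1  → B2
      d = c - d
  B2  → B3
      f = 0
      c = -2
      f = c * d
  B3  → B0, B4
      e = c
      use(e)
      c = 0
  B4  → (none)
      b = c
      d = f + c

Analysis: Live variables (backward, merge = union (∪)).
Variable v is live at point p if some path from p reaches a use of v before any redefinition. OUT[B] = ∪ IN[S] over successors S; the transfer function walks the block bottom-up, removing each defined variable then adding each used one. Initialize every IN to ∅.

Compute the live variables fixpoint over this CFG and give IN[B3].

Fixpoint table:
  B0:  IN={a, c}  OUT={a, c, d}
  B1:  IN={a, c, d}  OUT={a, d}
  B2:  IN={a, d}  OUT={a, c, f}
  B3:  IN={a, c, f}  OUT={a, c, f}
  B4:  IN={c, f}  OUT={}

Merge at B3: OUT[B3] = IN[B0] ⊔ IN[B4] = {a, c, f}
Applying B3's transfer function to that OUT value gives IN[B3] (row B3 above).

Answer: {a, c, f}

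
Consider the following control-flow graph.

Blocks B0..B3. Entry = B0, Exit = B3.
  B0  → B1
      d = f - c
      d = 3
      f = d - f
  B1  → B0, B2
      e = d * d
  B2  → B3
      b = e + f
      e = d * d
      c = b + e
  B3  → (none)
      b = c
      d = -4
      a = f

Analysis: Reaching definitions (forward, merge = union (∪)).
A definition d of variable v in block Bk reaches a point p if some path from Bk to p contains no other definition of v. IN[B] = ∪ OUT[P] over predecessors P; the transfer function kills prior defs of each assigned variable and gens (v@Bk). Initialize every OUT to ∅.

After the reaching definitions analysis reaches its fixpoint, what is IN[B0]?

Answer: {d@B0, e@B1, f@B0}

Working:
Fixpoint table:
  B0:   IN={d@B0, e@B1, f@B0}   OUT={d@B0, e@B1, f@B0}
  B1:   IN={d@B0, e@B1, f@B0}   OUT={d@B0, e@B1, f@B0}
  B2:   IN={d@B0, e@B1, f@B0}   OUT={b@B2, c@B2, d@B0, e@B2, f@B0}
  B3:   IN={b@B2, c@B2, d@B0, e@B2, f@B0}   OUT={a@B3, b@B3, c@B2, d@B3, e@B2, f@B0}

Merge at B0 (entry node, so the boundary value {} is joined with the incoming edge(s)): IN[B0] = {} ⊔ OUT[B1] = {d@B0, e@B1, f@B0}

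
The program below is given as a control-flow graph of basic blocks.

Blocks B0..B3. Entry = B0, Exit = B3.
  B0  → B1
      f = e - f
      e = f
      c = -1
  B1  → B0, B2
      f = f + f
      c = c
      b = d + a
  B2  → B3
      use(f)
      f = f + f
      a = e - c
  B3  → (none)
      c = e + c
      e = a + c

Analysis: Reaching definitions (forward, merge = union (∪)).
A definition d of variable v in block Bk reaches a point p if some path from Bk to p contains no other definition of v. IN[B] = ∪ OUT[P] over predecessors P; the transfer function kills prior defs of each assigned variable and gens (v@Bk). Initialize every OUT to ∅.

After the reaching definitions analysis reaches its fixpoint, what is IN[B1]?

Answer: {b@B1, c@B0, e@B0, f@B0}

Trace:
Converged values:
  B0:   IN={b@B1, c@B1, e@B0, f@B1}   OUT={b@B1, c@B0, e@B0, f@B0}
  B1:   IN={b@B1, c@B0, e@B0, f@B0}   OUT={b@B1, c@B1, e@B0, f@B1}
  B2:   IN={b@B1, c@B1, e@B0, f@B1}   OUT={a@B2, b@B1, c@B1, e@B0, f@B2}
  B3:   IN={a@B2, b@B1, c@B1, e@B0, f@B2}   OUT={a@B2, b@B1, c@B3, e@B3, f@B2}

Merge at B1: IN[B1] = OUT[B0] = {b@B1, c@B0, e@B0, f@B0}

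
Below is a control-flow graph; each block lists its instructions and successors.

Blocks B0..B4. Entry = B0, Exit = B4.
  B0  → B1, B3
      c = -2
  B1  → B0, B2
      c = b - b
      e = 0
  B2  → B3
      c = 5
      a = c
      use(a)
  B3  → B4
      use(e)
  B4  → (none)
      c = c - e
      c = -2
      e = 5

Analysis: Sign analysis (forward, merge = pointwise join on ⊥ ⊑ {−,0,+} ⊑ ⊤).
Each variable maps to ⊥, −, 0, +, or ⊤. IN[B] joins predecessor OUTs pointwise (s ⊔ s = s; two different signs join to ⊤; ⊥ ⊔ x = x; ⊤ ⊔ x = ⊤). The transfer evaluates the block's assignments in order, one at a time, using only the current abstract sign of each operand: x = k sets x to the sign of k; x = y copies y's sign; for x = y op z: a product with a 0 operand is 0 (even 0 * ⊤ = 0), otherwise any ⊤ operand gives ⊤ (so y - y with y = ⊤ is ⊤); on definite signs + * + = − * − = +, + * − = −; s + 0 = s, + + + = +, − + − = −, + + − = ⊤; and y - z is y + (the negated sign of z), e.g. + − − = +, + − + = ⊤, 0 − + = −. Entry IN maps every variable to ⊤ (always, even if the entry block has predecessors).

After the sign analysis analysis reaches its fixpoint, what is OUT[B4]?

Answer: {a: ⊤, b: ⊤, c: -, d: ⊤, e: +, f: ⊤}

Working:
Fixpoint table:
  B0:   IN=(all ⊤)   OUT={c:-; rest ⊤}
  B1:   IN={c:-; rest ⊤}   OUT={e:0; rest ⊤}
  B2:   IN={e:0; rest ⊤}   OUT={a:+, c:+, e:0; rest ⊤}
  B3:   IN=(all ⊤)   OUT=(all ⊤)
  B4:   IN=(all ⊤)   OUT={c:-, e:+; rest ⊤}

Merge at B4: IN[B4] = OUT[B3] = {a: ⊤, b: ⊤, c: ⊤, d: ⊤, e: ⊤, f: ⊤}
Applying B4's transfer function to that IN value gives OUT[B4] (row B4 above).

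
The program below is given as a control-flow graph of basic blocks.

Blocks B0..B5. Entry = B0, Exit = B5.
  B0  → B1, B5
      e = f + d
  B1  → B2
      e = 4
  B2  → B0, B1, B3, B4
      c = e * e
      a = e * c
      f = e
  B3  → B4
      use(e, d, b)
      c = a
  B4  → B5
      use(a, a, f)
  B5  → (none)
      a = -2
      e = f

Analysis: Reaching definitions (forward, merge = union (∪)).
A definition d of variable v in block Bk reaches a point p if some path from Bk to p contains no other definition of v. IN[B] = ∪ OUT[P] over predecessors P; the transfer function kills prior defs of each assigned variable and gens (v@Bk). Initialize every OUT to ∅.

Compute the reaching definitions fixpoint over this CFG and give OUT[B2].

Answer: {a@B2, c@B2, e@B1, f@B2}

Trace:
Fixpoint table:
  B0:   IN={a@B2, c@B2, e@B1, f@B2}   OUT={a@B2, c@B2, e@B0, f@B2}
  B1:   IN={a@B2, c@B2, e@B0, e@B1, f@B2}   OUT={a@B2, c@B2, e@B1, f@B2}
  B2:   IN={a@B2, c@B2, e@B1, f@B2}   OUT={a@B2, c@B2, e@B1, f@B2}
  B3:   IN={a@B2, c@B2, e@B1, f@B2}   OUT={a@B2, c@B3, e@B1, f@B2}
  B4:   IN={a@B2, c@B2, c@B3, e@B1, f@B2}   OUT={a@B2, c@B2, c@B3, e@B1, f@B2}
  B5:   IN={a@B2, c@B2, c@B3, e@B0, e@B1, f@B2}   OUT={a@B5, c@B2, c@B3, e@B5, f@B2}

Merge at B2: IN[B2] = OUT[B1] = {a@B2, c@B2, e@B1, f@B2}
Applying B2's transfer function to that IN value gives OUT[B2] (row B2 above).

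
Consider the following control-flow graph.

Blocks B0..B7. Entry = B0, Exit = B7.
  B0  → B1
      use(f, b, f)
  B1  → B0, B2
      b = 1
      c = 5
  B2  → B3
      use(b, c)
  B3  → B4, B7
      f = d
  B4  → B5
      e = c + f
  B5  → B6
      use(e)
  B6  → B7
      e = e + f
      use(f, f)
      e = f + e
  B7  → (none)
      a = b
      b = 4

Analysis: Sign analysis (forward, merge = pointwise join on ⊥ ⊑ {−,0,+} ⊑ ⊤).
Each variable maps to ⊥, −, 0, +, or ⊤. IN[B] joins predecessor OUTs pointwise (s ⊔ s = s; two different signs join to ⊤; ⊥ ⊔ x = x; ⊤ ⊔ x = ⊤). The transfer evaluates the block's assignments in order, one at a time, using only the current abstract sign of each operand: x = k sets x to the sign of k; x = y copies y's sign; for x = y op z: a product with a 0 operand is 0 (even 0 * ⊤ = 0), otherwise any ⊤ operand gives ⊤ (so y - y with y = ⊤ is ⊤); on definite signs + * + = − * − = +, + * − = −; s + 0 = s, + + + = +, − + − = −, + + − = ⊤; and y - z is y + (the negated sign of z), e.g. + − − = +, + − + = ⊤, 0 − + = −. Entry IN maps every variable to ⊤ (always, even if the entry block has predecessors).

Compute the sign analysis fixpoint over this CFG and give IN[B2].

Answer: {a: ⊤, b: +, c: +, d: ⊤, e: ⊤, f: ⊤}

Trace:
Fixpoint table:
  B0:   IN=(all ⊤)   OUT=(all ⊤)
  B1:   IN=(all ⊤)   OUT={b:+, c:+; rest ⊤}
  B2:   IN={b:+, c:+; rest ⊤}   OUT={b:+, c:+; rest ⊤}
  B3:   IN={b:+, c:+; rest ⊤}   OUT={b:+, c:+; rest ⊤}
  B4:   IN={b:+, c:+; rest ⊤}   OUT={b:+, c:+; rest ⊤}
  B5:   IN={b:+, c:+; rest ⊤}   OUT={b:+, c:+; rest ⊤}
  B6:   IN={b:+, c:+; rest ⊤}   OUT={b:+, c:+; rest ⊤}
  B7:   IN={b:+, c:+; rest ⊤}   OUT={a:+, b:+, c:+; rest ⊤}

Merge at B2: IN[B2] = OUT[B1] = {a: ⊤, b: +, c: +, d: ⊤, e: ⊤, f: ⊤}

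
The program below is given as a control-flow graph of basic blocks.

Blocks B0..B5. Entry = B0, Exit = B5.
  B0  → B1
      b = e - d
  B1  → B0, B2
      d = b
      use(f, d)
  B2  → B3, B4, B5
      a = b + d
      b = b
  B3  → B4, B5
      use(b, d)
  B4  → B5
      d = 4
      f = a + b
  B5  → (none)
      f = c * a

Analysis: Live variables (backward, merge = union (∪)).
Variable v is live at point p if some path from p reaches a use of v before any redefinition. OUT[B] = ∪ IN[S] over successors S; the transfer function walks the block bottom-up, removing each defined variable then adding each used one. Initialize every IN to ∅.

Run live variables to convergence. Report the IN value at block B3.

Answer: {a, b, c, d}

Working:
Converged values:
  B0:  IN={c, d, e, f}  OUT={b, c, e, f}
  B1:  IN={b, c, e, f}  OUT={b, c, d, e, f}
  B2:  IN={b, c, d}  OUT={a, b, c, d}
  B3:  IN={a, b, c, d}  OUT={a, b, c}
  B4:  IN={a, b, c}  OUT={a, c}
  B5:  IN={a, c}  OUT={}

Merge at B3: OUT[B3] = IN[B4] ⊔ IN[B5] = {a, b, c}
Applying B3's transfer function to that OUT value gives IN[B3] (row B3 above).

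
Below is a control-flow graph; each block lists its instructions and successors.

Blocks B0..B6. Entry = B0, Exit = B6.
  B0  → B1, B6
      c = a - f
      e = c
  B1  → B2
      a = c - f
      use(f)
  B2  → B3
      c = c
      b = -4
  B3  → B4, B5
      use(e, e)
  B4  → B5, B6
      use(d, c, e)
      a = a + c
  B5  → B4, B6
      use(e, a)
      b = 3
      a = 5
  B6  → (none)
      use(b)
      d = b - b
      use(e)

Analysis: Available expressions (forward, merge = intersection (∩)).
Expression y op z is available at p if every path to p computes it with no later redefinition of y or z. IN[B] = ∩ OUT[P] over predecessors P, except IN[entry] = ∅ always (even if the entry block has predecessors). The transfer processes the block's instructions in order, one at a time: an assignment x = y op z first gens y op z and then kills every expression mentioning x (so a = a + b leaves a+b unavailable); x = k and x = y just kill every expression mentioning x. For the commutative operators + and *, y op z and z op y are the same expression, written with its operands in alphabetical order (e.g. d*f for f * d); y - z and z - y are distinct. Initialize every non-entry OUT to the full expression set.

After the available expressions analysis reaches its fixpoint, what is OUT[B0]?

Per-block solution:
  B0:  IN={}  OUT={a-f}
  B1:  IN={a-f}  OUT={c-f}
  B2:  IN={c-f}  OUT={}
  B3:  IN={}  OUT={}
  B4:  IN={}  OUT={}
  B5:  IN={}  OUT={}
  B6:  IN={}  OUT={b-b}

B0 is the boundary node: IN[B0] = {}
Applying B0's transfer function to that IN value gives OUT[B0] (row B0 above).

Answer: {a-f}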